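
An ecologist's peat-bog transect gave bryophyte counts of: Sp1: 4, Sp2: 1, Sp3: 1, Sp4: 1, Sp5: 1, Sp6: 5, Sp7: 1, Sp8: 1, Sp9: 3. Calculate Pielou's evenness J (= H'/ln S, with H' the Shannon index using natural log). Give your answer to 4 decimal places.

Total N = 4+1+1+1+1+5+1+1+3 = 18, so the proportions are 0.222222, 0.055556, 0.055556, 0.055556, 0.055556, 0.277778, 0.055556, 0.055556, 0.166667 (working shown to 6 dp, full precision carried).
H' = −Σ pᵢ ln pᵢ = −((-0.334239) + (-0.160576) + (-0.160576) + (-0.160576) + (-0.160576) + (-0.355815) + (-0.160576) + (-0.160576) + (-0.298627)) = 1.952138.
With S = 9 species, ln S = 2.197225, so J = 1.952138/2.197225 = 0.888456, i.e. 0.8885 to 4 decimal places.

0.8885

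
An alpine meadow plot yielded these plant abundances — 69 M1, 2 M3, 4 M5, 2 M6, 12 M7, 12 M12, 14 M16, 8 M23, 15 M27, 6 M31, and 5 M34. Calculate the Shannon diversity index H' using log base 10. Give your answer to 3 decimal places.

Total N = 69+2+4+2+12+12+14+8+15+6+5 = 149, so the proportions are 0.46309, 0.01342, 0.02685, 0.01342, 0.08054, 0.08054, 0.09396, 0.05369, 0.10067, 0.04027, 0.03356 (working shown to 5 dp, full precision carried).
Each pᵢ log₁₀ pᵢ term: 0.46309×(-0.33434)=-0.15483, 0.01342×(-1.87216)=-0.02513, 0.02685×(-1.57113)=-0.04218, 0.01342×(-1.87216)=-0.02513, 0.08054×(-1.09401)=-0.08811, 0.08054×(-1.09401)=-0.08811, 0.09396×(-1.02706)=-0.09650, 0.05369×(-1.27010)=-0.06819, 0.10067×(-0.99710)=-0.10038, 0.04027×(-1.39504)=-0.05618, 0.03356×(-1.47422)=-0.04947.
Sum = -0.79420, so H' = 0.794.

0.794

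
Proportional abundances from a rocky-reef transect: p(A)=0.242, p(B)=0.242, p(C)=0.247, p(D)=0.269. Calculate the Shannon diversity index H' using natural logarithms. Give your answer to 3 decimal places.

1.385

Each pᵢ ln pᵢ term (working shown to 5 dp, full precision carried): 0.242×(-1.41882)=-0.34335, 0.242×(-1.41882)=-0.34335, 0.247×(-1.39837)=-0.34540, 0.269×(-1.31304)=-0.35321.
Sum = -1.38531, so H' = 1.385.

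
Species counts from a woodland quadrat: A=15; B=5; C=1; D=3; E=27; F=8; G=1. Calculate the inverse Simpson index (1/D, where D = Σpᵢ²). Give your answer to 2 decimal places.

Total N = 15+5+1+3+27+8+1 = 60, so the proportions are 0.25, 0.083333, 0.016667, 0.05, 0.45, 0.133333, 0.016667 (working shown to 6 dp, full precision carried).
D = 0.25² + 0.083333² + 0.016667² + 0.05² + 0.45² + 0.133333² + 0.016667² = 0.062500 + 0.006944 + 0.000278 + 0.002500 + 0.202500 + 0.017778 + 0.000278 = 0.292778.
So 1/D = 3.4156, i.e. 3.42 to 2 decimal places.

3.42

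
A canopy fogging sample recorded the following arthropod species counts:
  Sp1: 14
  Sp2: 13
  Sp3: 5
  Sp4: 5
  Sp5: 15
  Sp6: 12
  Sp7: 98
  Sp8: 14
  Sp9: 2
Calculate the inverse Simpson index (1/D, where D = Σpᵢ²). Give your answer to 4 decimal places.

2.9924

Total N = 14+13+5+5+15+12+98+14+2 = 178, so the proportions are 0.0786517, 0.0730337, 0.0280899, 0.0280899, 0.0842697, 0.0674157, 0.5505618, 0.0786517, 0.011236 (working shown to 7 dp, full precision carried).
D = 0.0786517² + 0.0730337² + 0.0280899² + 0.0280899² + 0.0842697² + 0.0674157² + 0.5505618² + 0.0786517² + 0.011236² = 0.0061861 + 0.0053339 + 0.0007890 + 0.0007890 + 0.0071014 + 0.0045449 + 0.3031183 + 0.0061861 + 0.0001262 = 0.3341750.
So 1/D = 2.992444, i.e. 2.9924 to 4 decimal places.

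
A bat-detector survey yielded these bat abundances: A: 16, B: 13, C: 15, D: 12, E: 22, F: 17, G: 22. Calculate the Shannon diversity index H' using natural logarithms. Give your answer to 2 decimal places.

1.92

Total N = 16+13+15+12+22+17+22 = 117, so the proportions are 0.1368, 0.1111, 0.1282, 0.1026, 0.188, 0.1453, 0.188 (working shown to 4 dp, full precision carried).
Each pᵢ ln pᵢ term: 0.1368×(-1.9896)=-0.2721, 0.1111×(-2.1972)=-0.2441, 0.1282×(-2.0541)=-0.2633, 0.1026×(-2.2773)=-0.2336, 0.188×(-1.6711)=-0.3142, 0.1453×(-1.9290)=-0.2803, 0.188×(-1.6711)=-0.3142.
Sum = -1.9219, so H' = 1.92.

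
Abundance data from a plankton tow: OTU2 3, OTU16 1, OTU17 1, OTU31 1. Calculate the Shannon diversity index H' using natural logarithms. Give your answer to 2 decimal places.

Total N = 3+1+1+1 = 6, so the proportions are 0.5, 0.1667, 0.1667, 0.1667 (working shown to 4 dp, full precision carried).
Each pᵢ ln pᵢ term: 0.5×(-0.6931)=-0.3466, 0.1667×(-1.7918)=-0.2986, 0.1667×(-1.7918)=-0.2986, 0.1667×(-1.7918)=-0.2986.
Sum = -1.2425, so H' = 1.24.

1.24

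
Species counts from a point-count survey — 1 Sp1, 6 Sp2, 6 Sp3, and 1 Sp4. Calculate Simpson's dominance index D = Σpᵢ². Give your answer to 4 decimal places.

0.3776

Total N = 1+6+6+1 = 14, so the proportions are 0.071429, 0.428571, 0.428571, 0.071429 (working shown to 6 dp, full precision carried).
D = 0.071429² + 0.428571² + 0.428571² + 0.071429² = 0.005102 + 0.183673 + 0.183673 + 0.005102 = 0.377551.
To 4 decimal places, D = 0.3776.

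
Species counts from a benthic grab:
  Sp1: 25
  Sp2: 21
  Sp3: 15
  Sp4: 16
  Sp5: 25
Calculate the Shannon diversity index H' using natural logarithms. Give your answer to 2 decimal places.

1.59

Total N = 25+21+15+16+25 = 102, so the proportions are 0.2451, 0.2059, 0.1471, 0.1569, 0.2451 (working shown to 4 dp, full precision carried).
Each pᵢ ln pᵢ term: 0.2451×(-1.4061)=-0.3446, 0.2059×(-1.5805)=-0.3254, 0.1471×(-1.9169)=-0.2819, 0.1569×(-1.8524)=-0.2906, 0.2451×(-1.4061)=-0.3446.
Sum = -1.5871, so H' = 1.59.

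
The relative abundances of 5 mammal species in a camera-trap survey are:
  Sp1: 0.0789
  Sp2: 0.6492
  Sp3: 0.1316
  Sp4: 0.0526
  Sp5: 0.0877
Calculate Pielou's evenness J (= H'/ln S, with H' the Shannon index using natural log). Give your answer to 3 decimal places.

0.693

H' = −Σ pᵢ ln pᵢ = −((-0.20037) + (-0.28046) + (-0.26688) + (-0.15491) + (-0.21345)) = 1.11608 (working shown to 5 dp, full precision carried).
With S = 5 species, ln S = 1.60944, so J = 1.11608/1.60944 = 0.69346, i.e. 0.693 to 3 decimal places.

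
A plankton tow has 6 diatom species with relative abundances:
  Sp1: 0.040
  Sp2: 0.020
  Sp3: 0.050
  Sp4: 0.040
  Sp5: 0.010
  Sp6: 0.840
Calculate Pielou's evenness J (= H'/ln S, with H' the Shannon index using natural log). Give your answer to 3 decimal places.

H' = −Σ pᵢ ln pᵢ = −((-0.12876) + (-0.07824) + (-0.14979) + (-0.12876) + (-0.04605) + (-0.14646)) = 0.67805 (working shown to 5 dp, full precision carried).
With S = 6 species, ln S = 1.79176, so J = 0.67805/1.79176 = 0.37842, i.e. 0.378 to 3 decimal places.

0.378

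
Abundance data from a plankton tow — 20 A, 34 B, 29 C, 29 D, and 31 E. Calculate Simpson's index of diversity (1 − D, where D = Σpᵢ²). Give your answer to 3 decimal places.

0.795

Total N = 20+34+29+29+31 = 143, so the proportions are 0.13986, 0.23776, 0.2028, 0.2028, 0.21678 (working shown to 5 dp, full precision carried).
D = 0.13986² + 0.23776² + 0.2028² + 0.2028² + 0.21678² = 0.01956 + 0.05653 + 0.04113 + 0.04113 + 0.04699 = 0.20534.
So 1 − D = 0.79466, i.e. 0.795 to 3 decimal places.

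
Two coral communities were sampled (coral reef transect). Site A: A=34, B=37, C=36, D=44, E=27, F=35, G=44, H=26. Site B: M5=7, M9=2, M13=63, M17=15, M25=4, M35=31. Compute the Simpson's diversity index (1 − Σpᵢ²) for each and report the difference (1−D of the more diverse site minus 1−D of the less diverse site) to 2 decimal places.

0.22

Site A: N=283, proportions 0.1201, 0.1307, 0.1272, 0.1555, 0.0954, 0.1237, 0.1555, 0.0919, giving 1−D = 0.8711 (working shown to 4 dp, full precision carried).
Site B: N=122, proportions 0.0574, 0.0164, 0.5164, 0.123, 0.0328, 0.2541, giving 1−D = 0.6490.
Difference = |0.8711 − 0.6490| = 0.2221, i.e. 0.22 to 2 decimal places.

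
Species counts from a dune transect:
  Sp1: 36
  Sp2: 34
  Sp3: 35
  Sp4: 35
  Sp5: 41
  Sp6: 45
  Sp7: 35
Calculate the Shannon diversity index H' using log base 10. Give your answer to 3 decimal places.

0.843

Total N = 36+34+35+35+41+45+35 = 261, so the proportions are 0.13793, 0.13027, 0.1341, 0.1341, 0.15709, 0.17241, 0.1341 (working shown to 5 dp, full precision carried).
Each pᵢ log₁₀ pᵢ term: 0.13793×(-0.86034)=-0.11867, 0.13027×(-0.88516)=-0.11531, 0.1341×(-0.87257)=-0.11701, 0.1341×(-0.87257)=-0.11701, 0.15709×(-0.80386)=-0.12628, 0.17241×(-0.76343)=-0.13163, 0.1341×(-0.87257)=-0.11701.
Sum = -0.84291, so H' = 0.843.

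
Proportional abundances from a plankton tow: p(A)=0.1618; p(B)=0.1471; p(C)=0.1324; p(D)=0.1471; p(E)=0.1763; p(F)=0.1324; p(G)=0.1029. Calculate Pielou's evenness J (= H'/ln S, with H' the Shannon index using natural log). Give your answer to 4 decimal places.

0.9939

H' = −Σ pᵢ ln pᵢ = −((-0.294702) + (-0.281938) + (-0.267703) + (-0.281938) + (-0.305981) + (-0.267703) + (-0.233994)) = 1.933959 (working shown to 6 dp, full precision carried).
With S = 7 species, ln S = 1.945910, so J = 1.933959/1.945910 = 0.993858, i.e. 0.9939 to 4 decimal places.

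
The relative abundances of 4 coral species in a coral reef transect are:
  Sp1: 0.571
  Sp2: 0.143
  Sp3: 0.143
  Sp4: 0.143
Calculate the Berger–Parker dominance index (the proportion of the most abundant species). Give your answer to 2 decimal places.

The largest proportion is 0.571, i.e. d = 0.57 to 2 decimal places.

0.57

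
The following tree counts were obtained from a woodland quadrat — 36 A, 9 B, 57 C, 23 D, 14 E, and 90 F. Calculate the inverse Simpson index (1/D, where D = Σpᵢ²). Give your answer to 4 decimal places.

3.8987

Total N = 36+9+57+23+14+90 = 229, so the proportions are 0.15720524, 0.03930131, 0.2489083, 0.10043668, 0.06113537, 0.3930131 (working shown to 8 dp, full precision carried).
D = 0.15720524² + 0.03930131² + 0.2489083² + 0.10043668² + 0.06113537² + 0.3930131² = 0.02471349 + 0.00154459 + 0.06195534 + 0.01008753 + 0.00373753 + 0.15445930 = 0.25649778.
So 1/D = 3.898669, i.e. 3.8987 to 4 decimal places.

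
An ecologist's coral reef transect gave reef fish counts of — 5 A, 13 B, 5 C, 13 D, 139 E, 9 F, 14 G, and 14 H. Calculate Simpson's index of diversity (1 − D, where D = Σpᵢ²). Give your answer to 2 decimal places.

Total N = 5+13+5+13+139+9+14+14 = 212, so the proportions are 0.0236, 0.0613, 0.0236, 0.0613, 0.6557, 0.0425, 0.066, 0.066 (working shown to 4 dp, full precision carried).
D = 0.0236² + 0.0613² + 0.0236² + 0.0613² + 0.6557² + 0.0425² + 0.066² + 0.066² = 0.0006 + 0.0038 + 0.0006 + 0.0038 + 0.4299 + 0.0018 + 0.0044 + 0.0044 = 0.4490.
So 1 − D = 0.5510, i.e. 0.55 to 2 decimal places.

0.55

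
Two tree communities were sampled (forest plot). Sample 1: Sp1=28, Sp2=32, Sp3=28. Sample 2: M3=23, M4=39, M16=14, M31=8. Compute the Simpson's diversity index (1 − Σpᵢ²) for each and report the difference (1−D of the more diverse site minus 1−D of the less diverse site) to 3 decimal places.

0.007

Sample 1: N=88, proportions 0.31818, 0.36364, 0.31818, giving 1−D = 0.66529 (working shown to 5 dp, full precision carried).
Sample 2: N=84, proportions 0.27381, 0.46429, 0.16667, 0.09524, giving 1−D = 0.67262.
Difference = |0.66529 − 0.67262| = 0.00733, i.e. 0.007 to 3 decimal places.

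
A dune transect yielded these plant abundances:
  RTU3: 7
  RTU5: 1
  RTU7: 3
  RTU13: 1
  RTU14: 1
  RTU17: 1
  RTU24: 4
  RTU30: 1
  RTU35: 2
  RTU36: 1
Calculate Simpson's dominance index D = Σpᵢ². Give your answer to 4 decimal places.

Total N = 7+1+3+1+1+1+4+1+2+1 = 22, so the proportions are 0.318182, 0.045455, 0.136364, 0.045455, 0.045455, 0.045455, 0.181818, 0.045455, 0.090909, 0.045455 (working shown to 6 dp, full precision carried).
D = 0.318182² + 0.045455² + 0.136364² + 0.045455² + 0.045455² + 0.045455² + 0.181818² + 0.045455² + 0.090909² + 0.045455² = 0.101240 + 0.002066 + 0.018595 + 0.002066 + 0.002066 + 0.002066 + 0.033058 + 0.002066 + 0.008264 + 0.002066 = 0.173554.
To 4 decimal places, D = 0.1736.

0.1736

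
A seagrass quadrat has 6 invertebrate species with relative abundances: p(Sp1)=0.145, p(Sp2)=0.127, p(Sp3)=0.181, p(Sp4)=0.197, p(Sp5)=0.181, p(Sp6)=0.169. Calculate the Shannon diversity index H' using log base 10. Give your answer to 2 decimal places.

Each pᵢ log₁₀ pᵢ term (working shown to 4 dp, full precision carried): 0.145×(-0.8386)=-0.1216, 0.127×(-0.8962)=-0.1138, 0.181×(-0.7423)=-0.1344, 0.197×(-0.7055)=-0.1390, 0.181×(-0.7423)=-0.1344, 0.169×(-0.7721)=-0.1305.
Sum = -0.7736, so H' = 0.77.

0.77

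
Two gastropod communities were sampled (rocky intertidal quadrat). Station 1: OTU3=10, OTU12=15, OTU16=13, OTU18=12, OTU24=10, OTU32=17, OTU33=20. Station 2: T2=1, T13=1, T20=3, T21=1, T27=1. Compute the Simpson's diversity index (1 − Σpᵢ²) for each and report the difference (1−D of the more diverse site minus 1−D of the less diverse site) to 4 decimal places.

Station 1: N=97, proportions 0.103093, 0.154639, 0.134021, 0.123711, 0.103093, 0.175258, 0.206186, giving 1−D = 0.848337 (working shown to 6 dp, full precision carried).
Station 2: N=7, proportions 0.142857, 0.142857, 0.428571, 0.142857, 0.142857, giving 1−D = 0.734694.
Difference = |0.848337 − 0.734694| = 0.113643, i.e. 0.1136 to 4 decimal places.

0.1136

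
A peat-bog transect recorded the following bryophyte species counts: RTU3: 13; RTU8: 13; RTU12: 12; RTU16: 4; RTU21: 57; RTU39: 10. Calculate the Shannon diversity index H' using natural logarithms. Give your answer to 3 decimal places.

1.430

Total N = 13+13+12+4+57+10 = 109, so the proportions are 0.11927, 0.11927, 0.11009, 0.0367, 0.52294, 0.09174 (working shown to 5 dp, full precision carried).
Each pᵢ ln pᵢ term: 0.11927×(-2.12640)=-0.25361, 0.11927×(-2.12640)=-0.25361, 0.11009×(-2.20644)=-0.24291, 0.0367×(-3.30505)=-0.12129, 0.52294×(-0.64830)=-0.33902, 0.09174×(-2.38876)=-0.21915.
Sum = -1.42958, so H' = 1.430.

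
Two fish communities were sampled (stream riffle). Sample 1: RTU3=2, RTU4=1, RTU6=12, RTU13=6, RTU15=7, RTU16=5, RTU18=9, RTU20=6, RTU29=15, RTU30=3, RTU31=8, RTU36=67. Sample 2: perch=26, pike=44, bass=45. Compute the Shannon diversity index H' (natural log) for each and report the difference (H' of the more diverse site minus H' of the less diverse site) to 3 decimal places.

0.783

Sample 1: N=141, proportions 0.01418, 0.00709, 0.08511, 0.04255, 0.04965, 0.03546, 0.06383, 0.04255, 0.10638, 0.02128, 0.05674, 0.47518, giving H' = 1.85361 (working shown to 5 dp, full precision carried).
Sample 2: N=115, proportions 0.22609, 0.38261, 0.3913, giving H' = 1.07089.
Difference = |1.85361 − 1.07089| = 0.78272, i.e. 0.783 to 3 decimal places.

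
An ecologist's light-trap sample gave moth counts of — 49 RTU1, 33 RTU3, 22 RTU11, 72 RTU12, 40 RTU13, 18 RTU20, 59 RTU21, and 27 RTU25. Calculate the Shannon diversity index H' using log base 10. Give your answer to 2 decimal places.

0.86

Total N = 49+33+22+72+40+18+59+27 = 320, so the proportions are 0.1531, 0.1031, 0.0688, 0.225, 0.125, 0.0563, 0.1844, 0.0844 (working shown to 4 dp, full precision carried).
Each pᵢ log₁₀ pᵢ term: 0.1531×(-0.8150)=-0.1248, 0.1031×(-0.9866)=-0.1017, 0.0688×(-1.1627)=-0.0799, 0.225×(-0.6478)=-0.1458, 0.125×(-0.9031)=-0.1129, 0.0563×(-1.2499)=-0.0703, 0.1844×(-0.7343)=-0.1354, 0.0844×(-1.0738)=-0.0906.
Sum = -0.8614, so H' = 0.86.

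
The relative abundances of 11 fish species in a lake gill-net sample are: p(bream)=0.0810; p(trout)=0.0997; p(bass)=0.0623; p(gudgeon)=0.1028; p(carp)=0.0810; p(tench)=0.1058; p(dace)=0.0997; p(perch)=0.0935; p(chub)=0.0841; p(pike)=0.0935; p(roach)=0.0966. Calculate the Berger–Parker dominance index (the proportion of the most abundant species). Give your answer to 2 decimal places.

0.11

The largest proportion is 0.1058, i.e. d = 0.11 to 2 decimal places.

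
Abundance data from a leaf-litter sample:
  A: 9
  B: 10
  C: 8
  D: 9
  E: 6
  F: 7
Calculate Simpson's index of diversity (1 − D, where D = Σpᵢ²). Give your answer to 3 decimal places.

0.829

Total N = 9+10+8+9+6+7 = 49, so the proportions are 0.18367, 0.20408, 0.16327, 0.18367, 0.12245, 0.14286 (working shown to 5 dp, full precision carried).
D = 0.18367² + 0.20408² + 0.16327² + 0.18367² + 0.12245² + 0.14286² = 0.03374 + 0.04165 + 0.02666 + 0.03374 + 0.01499 + 0.02041 = 0.17118.
So 1 − D = 0.82882, i.e. 0.829 to 3 decimal places.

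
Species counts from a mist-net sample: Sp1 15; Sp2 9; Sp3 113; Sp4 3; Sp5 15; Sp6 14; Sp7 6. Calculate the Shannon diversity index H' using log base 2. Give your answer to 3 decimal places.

Total N = 15+9+113+3+15+14+6 = 175, so the proportions are 0.08571, 0.05143, 0.64571, 0.01714, 0.08571, 0.08, 0.03429 (working shown to 5 dp, full precision carried).
Each pᵢ log₂ pᵢ term: 0.08571×(-3.54432)=-0.30380, 0.05143×(-4.28129)=-0.22018, 0.64571×(-0.63103)=-0.40747, 0.01714×(-5.86625)=-0.10056, 0.08571×(-3.54432)=-0.30380, 0.08×(-3.64386)=-0.29151, 0.03429×(-4.86625)=-0.16684.
Sum = -1.79416, so H' = 1.794.

1.794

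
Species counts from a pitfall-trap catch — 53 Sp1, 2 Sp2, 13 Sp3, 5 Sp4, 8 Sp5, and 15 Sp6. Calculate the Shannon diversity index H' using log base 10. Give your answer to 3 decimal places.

Total N = 53+2+13+5+8+15 = 96, so the proportions are 0.55208, 0.02083, 0.13542, 0.05208, 0.08333, 0.15625 (working shown to 5 dp, full precision carried).
Each pᵢ log₁₀ pᵢ term: 0.55208×(-0.25800)=-0.14243, 0.02083×(-1.68124)=-0.03503, 0.13542×(-0.86833)=-0.11759, 0.05208×(-1.28330)=-0.06684, 0.08333×(-1.07918)=-0.08993, 0.15625×(-0.80618)=-0.12597.
Sum = -0.57778, so H' = 0.578.

0.578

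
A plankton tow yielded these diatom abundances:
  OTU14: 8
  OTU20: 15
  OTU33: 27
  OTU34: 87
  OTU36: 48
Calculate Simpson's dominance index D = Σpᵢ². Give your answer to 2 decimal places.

0.32

Total N = 8+15+27+87+48 = 185, so the proportions are 0.0432, 0.0811, 0.1459, 0.4703, 0.2595 (working shown to 4 dp, full precision carried).
D = 0.0432² + 0.0811² + 0.1459² + 0.4703² + 0.2595² = 0.0019 + 0.0066 + 0.0213 + 0.2212 + 0.0673 = 0.3182.
To 2 decimal places, D = 0.32.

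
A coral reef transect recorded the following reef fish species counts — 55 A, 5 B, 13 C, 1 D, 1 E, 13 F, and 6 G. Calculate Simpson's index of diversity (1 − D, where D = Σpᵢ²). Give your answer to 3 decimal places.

0.612

Total N = 55+5+13+1+1+13+6 = 94, so the proportions are 0.58511, 0.05319, 0.1383, 0.01064, 0.01064, 0.1383, 0.06383 (working shown to 5 dp, full precision carried).
D = 0.58511² + 0.05319² + 0.1383² + 0.01064² + 0.01064² + 0.1383² + 0.06383² = 0.34235 + 0.00283 + 0.01913 + 0.00011 + 0.00011 + 0.01913 + 0.00407 = 0.38773.
So 1 − D = 0.61227, i.e. 0.612 to 3 decimal places.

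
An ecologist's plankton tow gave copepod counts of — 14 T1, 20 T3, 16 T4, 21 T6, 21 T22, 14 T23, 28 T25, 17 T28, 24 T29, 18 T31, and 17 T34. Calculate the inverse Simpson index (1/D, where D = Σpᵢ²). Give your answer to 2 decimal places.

Total N = 14+20+16+21+21+14+28+17+24+18+17 = 210, so the proportions are 0.0666667, 0.0952381, 0.0761905, 0.1, 0.1, 0.0666667, 0.1333333, 0.0809524, 0.1142857, 0.0857143, 0.0809524 (working shown to 7 dp, full precision carried).
D = 0.0666667² + 0.0952381² + 0.0761905² + 0.1² + 0.1² + 0.0666667² + 0.1333333² + 0.0809524² + 0.1142857² + 0.0857143² + 0.0809524² = 0.0044444 + 0.0090703 + 0.0058050 + 0.0100000 + 0.0100000 + 0.0044444 + 0.0177778 + 0.0065533 + 0.0130612 + 0.0073469 + 0.0065533 = 0.0950567.
So 1/D = 10.5200, i.e. 10.52 to 2 decimal places.

10.52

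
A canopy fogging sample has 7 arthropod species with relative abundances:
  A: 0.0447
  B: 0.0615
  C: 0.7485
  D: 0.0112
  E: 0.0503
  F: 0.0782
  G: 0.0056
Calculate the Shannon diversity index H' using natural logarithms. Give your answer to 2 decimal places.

0.96

Each pᵢ ln pᵢ term (working shown to 4 dp, full precision carried): 0.0447×(-3.1078)=-0.1389, 0.0615×(-2.7887)=-0.1715, 0.7485×(-0.2897)=-0.2168, 0.0112×(-4.4918)=-0.0503, 0.0503×(-2.9898)=-0.1504, 0.0782×(-2.5485)=-0.1993, 0.0056×(-5.1850)=-0.0290.
Sum = -0.9563, so H' = 0.96.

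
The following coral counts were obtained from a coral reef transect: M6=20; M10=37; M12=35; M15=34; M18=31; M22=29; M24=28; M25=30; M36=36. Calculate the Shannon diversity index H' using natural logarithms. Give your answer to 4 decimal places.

Total N = 20+37+35+34+31+29+28+30+36 = 280, so the proportions are 0.071429, 0.132143, 0.125, 0.121429, 0.110714, 0.103571, 0.1, 0.107143, 0.128571 (working shown to 6 dp, full precision carried).
Each pᵢ ln pᵢ term: 0.071429×(-2.639057)=-0.188504, 0.132143×(-2.023872)=-0.267440, 0.125×(-2.079442)=-0.259930, 0.121429×(-2.108429)=-0.256024, 0.110714×(-2.200802)=-0.243660, 0.103571×(-2.267494)=-0.234848, 0.1×(-2.302585)=-0.230259, 0.107143×(-2.233592)=-0.239313, 0.128571×(-2.051271)=-0.263735.
Sum = -2.183713, so H' = 2.1837.

2.1837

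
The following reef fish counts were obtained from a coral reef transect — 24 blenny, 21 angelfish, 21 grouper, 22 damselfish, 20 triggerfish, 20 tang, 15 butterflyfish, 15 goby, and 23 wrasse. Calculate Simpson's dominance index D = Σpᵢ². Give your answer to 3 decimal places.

0.114

Total N = 24+21+21+22+20+20+15+15+23 = 181, so the proportions are 0.1326, 0.11602, 0.11602, 0.12155, 0.1105, 0.1105, 0.08287, 0.08287, 0.12707 (working shown to 5 dp, full precision carried).
D = 0.1326² + 0.11602² + 0.11602² + 0.12155² + 0.1105² + 0.1105² + 0.08287² + 0.08287² + 0.12707² = 0.01758 + 0.01346 + 0.01346 + 0.01477 + 0.01221 + 0.01221 + 0.00687 + 0.00687 + 0.01615 = 0.11358.
To 3 decimal places, D = 0.114.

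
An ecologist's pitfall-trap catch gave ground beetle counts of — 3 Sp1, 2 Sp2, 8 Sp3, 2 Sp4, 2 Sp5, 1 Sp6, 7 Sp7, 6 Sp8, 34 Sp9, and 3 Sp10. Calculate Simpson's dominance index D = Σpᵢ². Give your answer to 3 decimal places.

0.289

Total N = 3+2+8+2+2+1+7+6+34+3 = 68, so the proportions are 0.04412, 0.02941, 0.11765, 0.02941, 0.02941, 0.01471, 0.10294, 0.08824, 0.5, 0.04412 (working shown to 5 dp, full precision carried).
D = 0.04412² + 0.02941² + 0.11765² + 0.02941² + 0.02941² + 0.01471² + 0.10294² + 0.08824² + 0.5² + 0.04412² = 0.00195 + 0.00087 + 0.01384 + 0.00087 + 0.00087 + 0.00022 + 0.01060 + 0.00779 + 0.25000 + 0.00195 = 0.28893.
To 3 decimal places, D = 0.289.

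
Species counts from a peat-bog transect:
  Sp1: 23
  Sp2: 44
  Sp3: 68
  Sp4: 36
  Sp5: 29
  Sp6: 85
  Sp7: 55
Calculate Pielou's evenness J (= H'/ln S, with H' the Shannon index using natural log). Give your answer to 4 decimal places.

Total N = 23+44+68+36+29+85+55 = 340, so the proportions are 0.067647, 0.129412, 0.2, 0.105882, 0.085294, 0.25, 0.161765 (working shown to 6 dp, full precision carried).
H' = −Σ pᵢ ln pᵢ = −((-0.182204) + (-0.264615) + (-0.321888) + (-0.237751) + (-0.209964) + (-0.346574) + (-0.294673)) = 1.857669.
With S = 7 species, ln S = 1.945910, so J = 1.857669/1.945910 = 0.954653, i.e. 0.9547 to 4 decimal places.

0.9547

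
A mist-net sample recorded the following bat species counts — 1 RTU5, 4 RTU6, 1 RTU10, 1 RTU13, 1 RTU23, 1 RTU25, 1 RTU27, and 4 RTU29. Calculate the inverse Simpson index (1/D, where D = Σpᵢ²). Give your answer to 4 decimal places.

Total N = 1+4+1+1+1+1+1+4 = 14, so the proportions are 0.07142857, 0.28571429, 0.07142857, 0.07142857, 0.07142857, 0.07142857, 0.07142857, 0.28571429 (working shown to 8 dp, full precision carried).
D = 0.07142857² + 0.28571429² + 0.07142857² + 0.07142857² + 0.07142857² + 0.07142857² + 0.07142857² + 0.28571429² = 0.00510204 + 0.08163265 + 0.00510204 + 0.00510204 + 0.00510204 + 0.00510204 + 0.00510204 + 0.08163265 = 0.19387755.
So 1/D = 5.157895, i.e. 5.1579 to 4 decimal places.

5.1579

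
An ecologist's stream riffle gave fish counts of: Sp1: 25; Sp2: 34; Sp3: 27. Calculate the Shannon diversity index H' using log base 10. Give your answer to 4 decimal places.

Total N = 25+34+27 = 86, so the proportions are 0.290698, 0.395349, 0.313953 (working shown to 6 dp, full precision carried).
Each pᵢ log₁₀ pᵢ term: 0.290698×(-0.536558)=-0.155976, 0.395349×(-0.403020)=-0.159333, 0.313953×(-0.503135)=-0.157961.
Sum = -0.473270, so H' = 0.4733.

0.4733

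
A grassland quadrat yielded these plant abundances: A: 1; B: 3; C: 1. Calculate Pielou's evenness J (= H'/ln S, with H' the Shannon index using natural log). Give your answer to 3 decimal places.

0.865

Total N = 1+3+1 = 5, so the proportions are 0.2, 0.6, 0.2 (working shown to 5 dp, full precision carried).
H' = −Σ pᵢ ln pᵢ = −((-0.32189) + (-0.30650) + (-0.32189)) = 0.95027.
With S = 3 species, ln S = 1.09861, so J = 0.95027/1.09861 = 0.86497, i.e. 0.865 to 3 decimal places.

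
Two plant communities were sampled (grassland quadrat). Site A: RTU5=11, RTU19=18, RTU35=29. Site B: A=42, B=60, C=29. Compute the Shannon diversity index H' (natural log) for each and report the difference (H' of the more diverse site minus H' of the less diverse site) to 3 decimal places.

Site A: N=58, proportions 0.18966, 0.31034, 0.5, giving H' = 1.02501 (working shown to 5 dp, full precision carried).
Site B: N=131, proportions 0.32061, 0.45802, 0.22137, giving H' = 1.05616.
Difference = |1.02501 − 1.05616| = 0.03115, i.e. 0.031 to 3 decimal places.

0.031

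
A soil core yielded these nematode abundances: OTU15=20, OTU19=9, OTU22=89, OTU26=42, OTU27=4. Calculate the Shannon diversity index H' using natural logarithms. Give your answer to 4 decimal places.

Total N = 20+9+89+42+4 = 164, so the proportions are 0.121951, 0.054878, 0.542683, 0.256098, 0.02439 (working shown to 6 dp, full precision carried).
Each pᵢ ln pᵢ term: 0.121951×(-2.104134)=-0.256602, 0.054878×(-2.902642)=-0.159291, 0.542683×(-0.611230)=-0.331704, 0.256098×(-1.362197)=-0.348855, 0.02439×(-3.713572)=-0.090575.
Sum = -1.187027, so H' = 1.1870.

1.1870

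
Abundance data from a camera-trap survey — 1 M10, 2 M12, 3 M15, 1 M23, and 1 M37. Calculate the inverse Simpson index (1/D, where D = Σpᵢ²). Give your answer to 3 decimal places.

Total N = 1+2+3+1+1 = 8, so the proportions are 0.125, 0.25, 0.375, 0.125, 0.125 (working shown to 7 dp, full precision carried).
D = 0.125² + 0.25² + 0.375² + 0.125² + 0.125² = 0.0156250 + 0.0625000 + 0.1406250 + 0.0156250 + 0.0156250 = 0.2500000.
So 1/D = 4.00000, i.e. 4.000 to 3 decimal places.

4.000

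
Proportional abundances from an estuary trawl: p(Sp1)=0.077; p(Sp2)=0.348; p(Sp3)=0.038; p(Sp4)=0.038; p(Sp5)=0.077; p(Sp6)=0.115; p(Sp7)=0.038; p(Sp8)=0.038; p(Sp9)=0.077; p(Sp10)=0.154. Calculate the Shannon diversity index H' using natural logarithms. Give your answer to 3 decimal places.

1.993

Each pᵢ ln pᵢ term (working shown to 6 dp, full precision carried): 0.077×(-2.563950)=-0.197424, 0.348×(-1.055553)=-0.367332, 0.038×(-3.270169)=-0.124266, 0.038×(-3.270169)=-0.124266, 0.077×(-2.563950)=-0.197424, 0.115×(-2.162823)=-0.248725, 0.038×(-3.270169)=-0.124266, 0.038×(-3.270169)=-0.124266, 0.077×(-2.563950)=-0.197424, 0.154×(-1.870803)=-0.288104.
Sum = -1.993499, so H' = 1.993.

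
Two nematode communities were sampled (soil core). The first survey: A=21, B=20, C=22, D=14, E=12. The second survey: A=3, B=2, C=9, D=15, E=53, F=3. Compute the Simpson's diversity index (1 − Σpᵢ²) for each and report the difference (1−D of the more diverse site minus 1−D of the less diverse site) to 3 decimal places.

The first survey: N=89, proportions 0.23596, 0.22472, 0.24719, 0.1573, 0.13483, giving 1−D = 0.78980 (working shown to 5 dp, full precision carried).
The second survey: N=85, proportions 0.03529, 0.02353, 0.10588, 0.17647, 0.62353, 0.03529, giving 1−D = 0.56581.
Difference = |0.78980 − 0.56581| = 0.22399, i.e. 0.224 to 3 decimal places.

0.224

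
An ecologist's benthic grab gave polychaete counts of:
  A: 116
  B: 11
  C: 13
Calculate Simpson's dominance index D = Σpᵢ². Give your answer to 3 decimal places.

0.701

Total N = 116+11+13 = 140, so the proportions are 0.82857, 0.07857, 0.09286 (working shown to 5 dp, full precision carried).
D = 0.82857² + 0.07857² + 0.09286² = 0.68653 + 0.00617 + 0.00862 = 0.70133.
To 3 decimal places, D = 0.701.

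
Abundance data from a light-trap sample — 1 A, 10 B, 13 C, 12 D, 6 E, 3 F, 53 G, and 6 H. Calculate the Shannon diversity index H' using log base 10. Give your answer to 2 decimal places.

Total N = 1+10+13+12+6+3+53+6 = 104, so the proportions are 0.0096, 0.0962, 0.125, 0.1154, 0.0577, 0.0288, 0.5096, 0.0577 (working shown to 4 dp, full precision carried).
Each pᵢ log₁₀ pᵢ term: 0.0096×(-2.0170)=-0.0194, 0.0962×(-1.0170)=-0.0978, 0.125×(-0.9031)=-0.1129, 0.1154×(-0.9379)=-0.1082, 0.0577×(-1.2389)=-0.0715, 0.0288×(-1.5399)=-0.0444, 0.5096×(-0.2928)=-0.1492, 0.0577×(-1.2389)=-0.0715.
Sum = -0.6748, so H' = 0.67.

0.67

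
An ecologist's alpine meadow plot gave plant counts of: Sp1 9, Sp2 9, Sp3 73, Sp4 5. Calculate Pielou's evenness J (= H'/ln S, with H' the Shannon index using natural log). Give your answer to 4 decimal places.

0.5814

Total N = 9+9+73+5 = 96, so the proportions are 0.09375, 0.09375, 0.760417, 0.052083 (working shown to 6 dp, full precision carried).
H' = −Σ pᵢ ln pᵢ = −((-0.221918) + (-0.221918) + (-0.208270) + (-0.153902)) = 0.806007.
With S = 4 species, ln S = 1.386294, so J = 0.806007/1.386294 = 0.581411, i.e. 0.5814 to 4 decimal places.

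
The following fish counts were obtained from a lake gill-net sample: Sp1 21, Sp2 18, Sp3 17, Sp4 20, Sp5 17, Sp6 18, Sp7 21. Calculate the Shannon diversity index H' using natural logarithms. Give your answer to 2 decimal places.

Total N = 21+18+17+20+17+18+21 = 132, so the proportions are 0.1591, 0.1364, 0.1288, 0.1515, 0.1288, 0.1364, 0.1591 (working shown to 4 dp, full precision carried).
Each pᵢ ln pᵢ term: 0.1591×(-1.8383)=-0.2925, 0.1364×(-1.9924)=-0.2717, 0.1288×(-2.0496)=-0.2640, 0.1515×(-1.8871)=-0.2859, 0.1288×(-2.0496)=-0.2640, 0.1364×(-1.9924)=-0.2717, 0.1591×(-1.8383)=-0.2925.
Sum = -1.9421, so H' = 1.94.

1.94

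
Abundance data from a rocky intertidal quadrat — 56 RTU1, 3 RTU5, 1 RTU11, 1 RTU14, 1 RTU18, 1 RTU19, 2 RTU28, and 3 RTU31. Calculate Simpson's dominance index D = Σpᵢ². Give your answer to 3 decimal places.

0.684

Total N = 56+3+1+1+1+1+2+3 = 68, so the proportions are 0.82353, 0.04412, 0.01471, 0.01471, 0.01471, 0.01471, 0.02941, 0.04412 (working shown to 5 dp, full precision carried).
D = 0.82353² + 0.04412² + 0.01471² + 0.01471² + 0.01471² + 0.01471² + 0.02941² + 0.04412² = 0.67820 + 0.00195 + 0.00022 + 0.00022 + 0.00022 + 0.00022 + 0.00087 + 0.00195 = 0.68382.
To 3 decimal places, D = 0.684.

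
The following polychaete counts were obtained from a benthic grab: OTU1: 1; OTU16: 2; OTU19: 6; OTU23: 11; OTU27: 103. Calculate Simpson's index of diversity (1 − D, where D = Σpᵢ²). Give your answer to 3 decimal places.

Total N = 1+2+6+11+103 = 123, so the proportions are 0.00813, 0.01626, 0.04878, 0.08943, 0.8374 (working shown to 5 dp, full precision carried).
D = 0.00813² + 0.01626² + 0.04878² + 0.08943² + 0.8374² = 0.00007 + 0.00026 + 0.00238 + 0.00800 + 0.70124 = 0.71194.
So 1 − D = 0.28806, i.e. 0.288 to 3 decimal places.

0.288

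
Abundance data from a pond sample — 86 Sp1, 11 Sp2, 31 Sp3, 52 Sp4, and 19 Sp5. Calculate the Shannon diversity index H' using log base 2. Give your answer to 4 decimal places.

Total N = 86+11+31+52+19 = 199, so the proportions are 0.432161, 0.055276, 0.155779, 0.261307, 0.095477 (working shown to 6 dp, full precision carried).
Each pᵢ log₂ pᵢ term: 0.432161×(-1.210360)=-0.523070, 0.055276×(-4.177193)=-0.230900, 0.155779×(-2.682428)=-0.417866, 0.261307×(-1.936185)=-0.505938, 0.095477×(-3.388697)=-0.323544.
Sum = -2.001318, so H' = 2.0013.

2.0013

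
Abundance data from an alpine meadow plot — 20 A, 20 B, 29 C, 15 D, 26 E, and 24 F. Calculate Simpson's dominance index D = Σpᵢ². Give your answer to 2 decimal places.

Total N = 20+20+29+15+26+24 = 134, so the proportions are 0.1493, 0.1493, 0.2164, 0.1119, 0.194, 0.1791 (working shown to 4 dp, full precision carried).
D = 0.1493² + 0.1493² + 0.2164² + 0.1119² + 0.194² + 0.1791² = 0.0223 + 0.0223 + 0.0468 + 0.0125 + 0.0376 + 0.0321 = 0.1736.
To 2 decimal places, D = 0.17.

0.17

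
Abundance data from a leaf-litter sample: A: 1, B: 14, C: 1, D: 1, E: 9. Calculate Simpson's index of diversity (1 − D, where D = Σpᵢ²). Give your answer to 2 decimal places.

Total N = 1+14+1+1+9 = 26, so the proportions are 0.0385, 0.5385, 0.0385, 0.0385, 0.3462 (working shown to 4 dp, full precision carried).
D = 0.0385² + 0.5385² + 0.0385² + 0.0385² + 0.3462² = 0.0015 + 0.2899 + 0.0015 + 0.0015 + 0.1198 = 0.4142.
So 1 − D = 0.5858, i.e. 0.59 to 2 decimal places.

0.59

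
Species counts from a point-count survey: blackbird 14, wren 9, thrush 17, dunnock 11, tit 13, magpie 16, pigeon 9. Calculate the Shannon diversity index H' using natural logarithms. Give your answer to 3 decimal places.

1.918

Total N = 14+9+17+11+13+16+9 = 89, so the proportions are 0.1573, 0.10112, 0.19101, 0.1236, 0.14607, 0.17978, 0.10112 (working shown to 5 dp, full precision carried).
Each pᵢ ln pᵢ term: 0.1573×(-1.84958)=-0.29095, 0.10112×(-2.29141)=-0.23172, 0.19101×(-1.65542)=-0.31620, 0.1236×(-2.09074)=-0.25841, 0.14607×(-1.92369)=-0.28099, 0.17978×(-1.71605)=-0.30850, 0.10112×(-2.29141)=-0.23172.
Sum = -1.91848, so H' = 1.918.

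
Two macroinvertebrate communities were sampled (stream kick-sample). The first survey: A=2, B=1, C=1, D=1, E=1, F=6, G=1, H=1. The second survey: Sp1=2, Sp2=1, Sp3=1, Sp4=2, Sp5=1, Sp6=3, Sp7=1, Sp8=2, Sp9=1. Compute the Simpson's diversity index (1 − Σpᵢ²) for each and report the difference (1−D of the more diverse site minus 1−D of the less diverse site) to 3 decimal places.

0.102

The first survey: N=14, proportions 0.14286, 0.07143, 0.07143, 0.07143, 0.07143, 0.42857, 0.07143, 0.07143, giving 1−D = 0.76531 (working shown to 5 dp, full precision carried).
The second survey: N=14, proportions 0.14286, 0.07143, 0.07143, 0.14286, 0.07143, 0.21429, 0.07143, 0.14286, 0.07143, giving 1−D = 0.86735.
Difference = |0.76531 − 0.86735| = 0.10204, i.e. 0.102 to 3 decimal places.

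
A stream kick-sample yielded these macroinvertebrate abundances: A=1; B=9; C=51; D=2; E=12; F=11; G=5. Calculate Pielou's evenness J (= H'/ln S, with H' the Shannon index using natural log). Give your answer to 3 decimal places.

Total N = 1+9+51+2+12+11+5 = 91, so the proportions are 0.01099, 0.0989, 0.56044, 0.02198, 0.13187, 0.12088, 0.05495 (working shown to 5 dp, full precision carried).
H' = −Σ pᵢ ln pᵢ = −((-0.04957) + (-0.22882) + (-0.32451) + (-0.08391) + (-0.26716) + (-0.25541) + (-0.15942)) = 1.36880.
With S = 7 species, ln S = 1.94591, so J = 1.36880/1.94591 = 0.70342, i.e. 0.703 to 3 decimal places.

0.703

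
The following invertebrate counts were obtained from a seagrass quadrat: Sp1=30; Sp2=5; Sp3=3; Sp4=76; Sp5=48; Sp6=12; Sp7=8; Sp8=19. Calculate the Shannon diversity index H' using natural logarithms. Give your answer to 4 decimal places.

Total N = 30+5+3+76+48+12+8+19 = 201, so the proportions are 0.149254, 0.024876, 0.014925, 0.378109, 0.238806, 0.059701, 0.039801, 0.094527 (working shown to 6 dp, full precision carried).
Each pᵢ ln pᵢ term: 0.149254×(-1.902108)=-0.283897, 0.024876×(-3.693867)=-0.091887, 0.014925×(-4.204693)=-0.062757, 0.378109×(-0.972572)=-0.367739, 0.238806×(-1.432104)=-0.341995, 0.059701×(-2.818398)=-0.168263, 0.039801×(-3.223863)=-0.128313, 0.094527×(-2.358866)=-0.222977.
Sum = -1.667827, so H' = 1.6678.

1.6678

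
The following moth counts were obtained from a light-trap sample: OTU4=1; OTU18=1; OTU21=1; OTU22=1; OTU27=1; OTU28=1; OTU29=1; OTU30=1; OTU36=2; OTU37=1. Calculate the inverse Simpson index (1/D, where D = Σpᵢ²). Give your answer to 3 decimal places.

Total N = 1+1+1+1+1+1+1+1+2+1 = 11, so the proportions are 0.0909091, 0.0909091, 0.0909091, 0.0909091, 0.0909091, 0.0909091, 0.0909091, 0.0909091, 0.1818182, 0.0909091 (working shown to 7 dp, full precision carried).
D = 0.0909091² + 0.0909091² + 0.0909091² + 0.0909091² + 0.0909091² + 0.0909091² + 0.0909091² + 0.0909091² + 0.1818182² + 0.0909091² = 0.0082645 + 0.0082645 + 0.0082645 + 0.0082645 + 0.0082645 + 0.0082645 + 0.0082645 + 0.0082645 + 0.0330579 + 0.0082645 = 0.1074380.
So 1/D = 9.30769, i.e. 9.308 to 3 decimal places.

9.308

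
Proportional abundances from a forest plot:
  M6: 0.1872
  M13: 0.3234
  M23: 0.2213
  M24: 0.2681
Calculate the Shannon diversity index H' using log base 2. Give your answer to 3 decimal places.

1.970

Each pᵢ log₂ pᵢ term (working shown to 5 dp, full precision carried): 0.1872×(-2.41735)=-0.45253, 0.3234×(-1.62861)=-0.52669, 0.2213×(-2.17592)=-0.48153, 0.2681×(-1.89916)=-0.50916.
Sum = -1.96992, so H' = 1.970.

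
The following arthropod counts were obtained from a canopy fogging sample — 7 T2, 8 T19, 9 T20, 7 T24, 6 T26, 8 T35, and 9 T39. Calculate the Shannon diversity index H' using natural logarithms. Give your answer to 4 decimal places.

1.9369

Total N = 7+8+9+7+6+8+9 = 54, so the proportions are 0.12963, 0.148148, 0.166667, 0.12963, 0.111111, 0.148148, 0.166667 (working shown to 6 dp, full precision carried).
Each pᵢ ln pᵢ term: 0.12963×(-2.043074)=-0.264843, 0.148148×(-1.909543)=-0.282895, 0.166667×(-1.791759)=-0.298627, 0.12963×(-2.043074)=-0.264843, 0.111111×(-2.197225)=-0.244136, 0.148148×(-1.909543)=-0.282895, 0.166667×(-1.791759)=-0.298627.
Sum = -1.936865, so H' = 1.9369.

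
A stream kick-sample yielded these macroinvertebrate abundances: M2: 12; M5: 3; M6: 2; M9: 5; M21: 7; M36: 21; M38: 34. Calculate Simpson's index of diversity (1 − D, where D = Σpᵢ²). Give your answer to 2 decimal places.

0.74

Total N = 12+3+2+5+7+21+34 = 84, so the proportions are 0.1429, 0.0357, 0.0238, 0.0595, 0.0833, 0.25, 0.4048 (working shown to 4 dp, full precision carried).
D = 0.1429² + 0.0357² + 0.0238² + 0.0595² + 0.0833² + 0.25² + 0.4048² = 0.0204 + 0.0013 + 0.0006 + 0.0035 + 0.0069 + 0.0625 + 0.1638 = 0.2591.
So 1 − D = 0.7409, i.e. 0.74 to 2 decimal places.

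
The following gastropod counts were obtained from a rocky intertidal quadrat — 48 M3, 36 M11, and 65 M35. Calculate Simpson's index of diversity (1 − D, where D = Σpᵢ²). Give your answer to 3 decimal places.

Total N = 48+36+65 = 149, so the proportions are 0.32215, 0.24161, 0.43624 (working shown to 5 dp, full precision carried).
D = 0.32215² + 0.24161² + 0.43624² = 0.10378 + 0.05838 + 0.19031 = 0.35246.
So 1 − D = 0.64754, i.e. 0.648 to 3 decimal places.

0.648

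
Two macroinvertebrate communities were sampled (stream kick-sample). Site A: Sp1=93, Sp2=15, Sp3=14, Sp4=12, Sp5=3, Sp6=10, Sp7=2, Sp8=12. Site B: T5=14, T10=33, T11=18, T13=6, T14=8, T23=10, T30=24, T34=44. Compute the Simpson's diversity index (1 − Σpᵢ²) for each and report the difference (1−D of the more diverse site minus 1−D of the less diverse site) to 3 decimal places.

Site A: N=161, proportions 0.57764, 0.09317, 0.08696, 0.07453, 0.01863, 0.06211, 0.01242, 0.07453, giving 1−D = 0.63462 (working shown to 5 dp, full precision carried).
Site B: N=157, proportions 0.08917, 0.21019, 0.11465, 0.03822, 0.05096, 0.06369, 0.15287, 0.28025, giving 1−D = 0.82470.
Difference = |0.63462 − 0.82470| = 0.19008, i.e. 0.190 to 3 decimal places.

0.190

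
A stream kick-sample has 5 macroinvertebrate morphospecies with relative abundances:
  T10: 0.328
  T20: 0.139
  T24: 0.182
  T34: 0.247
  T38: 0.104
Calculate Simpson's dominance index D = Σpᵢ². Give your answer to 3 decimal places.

0.232

D = 0.328² + 0.139² + 0.182² + 0.247² + 0.104² = 0.10758 + 0.01932 + 0.03312 + 0.06101 + 0.01082 = 0.23185 (working shown to 5 dp, full precision carried).
To 3 decimal places, D = 0.232.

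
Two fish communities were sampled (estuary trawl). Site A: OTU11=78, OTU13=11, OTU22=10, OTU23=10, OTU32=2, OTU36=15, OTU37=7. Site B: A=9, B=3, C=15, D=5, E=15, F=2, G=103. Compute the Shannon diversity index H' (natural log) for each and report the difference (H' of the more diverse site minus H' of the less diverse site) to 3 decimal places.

0.238

Site A: N=133, proportions 0.58647, 0.08271, 0.07519, 0.07519, 0.01504, 0.11278, 0.05263, giving H' = 1.37245 (working shown to 5 dp, full precision carried).
Site B: N=152, proportions 0.05921, 0.01974, 0.09868, 0.03289, 0.09868, 0.01316, 0.67763, giving H' = 1.13491.
Difference = |1.37245 − 1.13491| = 0.23754, i.e. 0.238 to 3 decimal places.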